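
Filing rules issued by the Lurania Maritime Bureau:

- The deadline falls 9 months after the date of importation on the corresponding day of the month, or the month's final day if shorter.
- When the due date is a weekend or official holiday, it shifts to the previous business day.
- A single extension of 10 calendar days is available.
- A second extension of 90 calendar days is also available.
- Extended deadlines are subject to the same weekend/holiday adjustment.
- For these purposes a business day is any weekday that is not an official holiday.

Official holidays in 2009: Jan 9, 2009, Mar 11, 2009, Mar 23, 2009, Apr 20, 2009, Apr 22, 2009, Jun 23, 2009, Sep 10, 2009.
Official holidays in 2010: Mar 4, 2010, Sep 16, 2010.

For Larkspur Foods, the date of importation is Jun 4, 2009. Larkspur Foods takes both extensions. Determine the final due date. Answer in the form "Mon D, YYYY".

Moving 9 months forward from Jun 4, 2009 on the corresponding day gives Mar 4, 2010.
Mar 4, 2010 falls on a listed holiday. Rolling to the preceding business day gives Mar 3, 2010, a Wednesday.
The 10-calendar-day extension moves the deadline from Mar 3, 2010 to Mar 13, 2010.
Because Mar 13, 2010 is a Saturday, the deadline becomes Mar 12, 2010 (Friday).
Applying the 90-calendar-day extension: Mar 12, 2010 + 90 days = Jun 10, 2010.
Jun 10, 2010 is a Thursday and not a listed holiday, so it stands.
The final due date is Jun 10, 2010.

Jun 10, 2010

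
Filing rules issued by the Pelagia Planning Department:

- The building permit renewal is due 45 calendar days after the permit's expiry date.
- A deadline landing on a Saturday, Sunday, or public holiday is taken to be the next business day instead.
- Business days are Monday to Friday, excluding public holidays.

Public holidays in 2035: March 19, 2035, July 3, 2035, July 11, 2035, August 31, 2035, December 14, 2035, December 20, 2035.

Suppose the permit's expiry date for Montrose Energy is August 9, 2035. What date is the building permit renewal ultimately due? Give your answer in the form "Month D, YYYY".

September 24, 2035

45 calendar days after August 9, 2035 is September 23, 2035.
September 23, 2035 is a Sunday; the next business day is September 24, 2035 (Monday).
Deadline: September 24, 2035.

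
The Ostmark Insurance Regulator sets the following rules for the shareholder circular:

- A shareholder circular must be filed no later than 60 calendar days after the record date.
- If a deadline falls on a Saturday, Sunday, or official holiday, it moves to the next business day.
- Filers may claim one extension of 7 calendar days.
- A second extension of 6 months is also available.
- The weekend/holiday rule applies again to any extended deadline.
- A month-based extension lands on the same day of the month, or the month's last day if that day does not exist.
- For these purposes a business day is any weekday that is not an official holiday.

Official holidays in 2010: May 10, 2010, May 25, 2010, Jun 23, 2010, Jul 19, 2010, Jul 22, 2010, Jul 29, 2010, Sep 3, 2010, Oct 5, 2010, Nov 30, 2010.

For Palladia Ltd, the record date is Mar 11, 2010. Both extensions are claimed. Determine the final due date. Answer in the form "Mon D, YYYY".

Adding 60 calendar days to Mar 11, 2010 gives May 10, 2010.
May 10, 2010 falls on a listed holiday. Rolling to the next business day gives May 11, 2010, a Tuesday.
Applying the 7-calendar-day extension: May 11, 2010 + 7 days = May 18, 2010.
May 18, 2010 falls on a Tuesday, which is a business day, so no adjustment is needed.
The 6 months extension carries May 18, 2010 to Nov 18, 2010.
Nov 18, 2010 (Thursday) is already a business day.
Deadline: Nov 18, 2010.

Nov 18, 2010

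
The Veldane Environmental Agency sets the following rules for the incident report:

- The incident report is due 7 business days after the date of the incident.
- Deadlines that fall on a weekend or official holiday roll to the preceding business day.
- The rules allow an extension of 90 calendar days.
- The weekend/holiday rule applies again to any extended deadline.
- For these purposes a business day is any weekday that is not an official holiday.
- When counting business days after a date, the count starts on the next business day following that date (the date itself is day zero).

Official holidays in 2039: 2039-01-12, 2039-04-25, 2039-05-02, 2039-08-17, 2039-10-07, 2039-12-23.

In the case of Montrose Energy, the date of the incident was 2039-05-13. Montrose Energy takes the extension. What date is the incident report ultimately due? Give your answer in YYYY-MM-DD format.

7 business days after 2039-05-13, excluding weekends and holidays, is 2039-05-24.
2039-05-24 is a Tuesday and not a listed holiday, so it stands.
With the 90-day extension, 2039-05-24 becomes 2039-08-22.
2039-08-22 is a Monday and not a listed holiday, so it stands.
So the filing is due 2039-08-22.

2039-08-22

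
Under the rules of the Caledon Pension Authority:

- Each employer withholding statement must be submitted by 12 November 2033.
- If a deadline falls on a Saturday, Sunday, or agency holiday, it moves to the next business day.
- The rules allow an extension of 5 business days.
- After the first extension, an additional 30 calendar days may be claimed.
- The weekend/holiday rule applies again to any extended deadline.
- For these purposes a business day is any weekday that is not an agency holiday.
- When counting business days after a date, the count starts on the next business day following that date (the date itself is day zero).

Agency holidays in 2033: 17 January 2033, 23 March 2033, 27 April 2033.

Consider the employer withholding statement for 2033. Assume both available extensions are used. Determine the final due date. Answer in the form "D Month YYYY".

The statutory due date is 12 November 2033.
12 November 2033 is a Saturday; the next business day is 14 November 2033 (Monday).
Counting 5 further business days from 14 November 2033 reaches 21 November 2033.
21 November 2033 falls on a Monday, which is a business day, so no adjustment is needed.
Applying the 30-calendar-day extension: 21 November 2033 + 30 days = 21 December 2033.
21 December 2033 is a Wednesday and not a listed holiday, so it stands.
Final deadline: 21 December 2033.

21 December 2033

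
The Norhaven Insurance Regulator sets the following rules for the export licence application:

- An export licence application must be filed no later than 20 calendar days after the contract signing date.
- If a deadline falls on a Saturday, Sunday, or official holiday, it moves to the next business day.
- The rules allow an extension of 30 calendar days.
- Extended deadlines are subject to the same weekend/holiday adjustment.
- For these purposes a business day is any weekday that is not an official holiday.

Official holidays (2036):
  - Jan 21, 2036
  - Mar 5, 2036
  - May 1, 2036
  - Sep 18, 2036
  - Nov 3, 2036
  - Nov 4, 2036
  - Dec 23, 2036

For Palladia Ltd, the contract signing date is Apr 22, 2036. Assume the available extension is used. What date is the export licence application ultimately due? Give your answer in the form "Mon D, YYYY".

From Apr 22, 2036, 20 calendar days later is May 12, 2036.
May 12, 2036 is a Monday and not a listed holiday, so it stands.
The 30-calendar-day extension moves the deadline from May 12, 2036 to Jun 11, 2036.
Jun 11, 2036 (Wednesday) is already a business day.
So the filing is due Jun 11, 2036.

Jun 11, 2036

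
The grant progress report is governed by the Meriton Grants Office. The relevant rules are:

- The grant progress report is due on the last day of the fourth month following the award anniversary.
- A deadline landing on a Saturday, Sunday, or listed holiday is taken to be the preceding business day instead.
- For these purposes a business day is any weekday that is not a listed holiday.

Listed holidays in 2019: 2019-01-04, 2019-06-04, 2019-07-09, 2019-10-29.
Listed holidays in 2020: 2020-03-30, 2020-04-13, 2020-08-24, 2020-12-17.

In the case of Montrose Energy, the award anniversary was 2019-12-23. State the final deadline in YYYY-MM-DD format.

4 months after 2019-12-23 is April 2020; that month ends on 2020-04-30.
Since 2020-04-30 is a Thursday and not a holiday, the date is unchanged.
So the filing is due 2020-04-30.

2020-04-30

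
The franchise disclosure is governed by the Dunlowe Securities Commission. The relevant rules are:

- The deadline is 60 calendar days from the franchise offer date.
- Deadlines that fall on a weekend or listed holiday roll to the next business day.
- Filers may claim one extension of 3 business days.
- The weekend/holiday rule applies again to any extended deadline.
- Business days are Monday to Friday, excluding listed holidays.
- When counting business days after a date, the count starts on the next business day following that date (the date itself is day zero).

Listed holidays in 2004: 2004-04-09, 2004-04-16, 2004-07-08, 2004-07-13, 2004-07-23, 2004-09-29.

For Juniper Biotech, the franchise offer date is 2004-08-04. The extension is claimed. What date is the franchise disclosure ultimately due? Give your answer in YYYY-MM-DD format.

From 2004-08-04, 60 calendar days later is 2004-10-03.
Because 2004-10-03 is a Sunday, the deadline becomes 2004-10-04 (Monday).
Counting 3 further business days from 2004-10-04 reaches 2004-10-07.
2004-10-07 (Thursday) is already a business day.
Final deadline: 2004-10-07.

2004-10-07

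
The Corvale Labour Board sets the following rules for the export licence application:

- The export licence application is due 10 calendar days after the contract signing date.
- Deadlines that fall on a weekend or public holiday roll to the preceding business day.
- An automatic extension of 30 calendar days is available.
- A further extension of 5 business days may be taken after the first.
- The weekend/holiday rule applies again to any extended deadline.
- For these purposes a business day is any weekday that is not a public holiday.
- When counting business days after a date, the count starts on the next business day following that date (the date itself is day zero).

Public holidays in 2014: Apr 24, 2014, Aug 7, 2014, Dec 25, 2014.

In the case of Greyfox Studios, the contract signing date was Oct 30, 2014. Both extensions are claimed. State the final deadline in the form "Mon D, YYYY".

From Oct 30, 2014, 10 calendar days later is Nov 9, 2014.
Because Nov 9, 2014 is a Sunday, the deadline becomes Nov 7, 2014 (Friday).
Applying the 30-calendar-day extension: Nov 7, 2014 + 30 days = Dec 7, 2014.
Dec 7, 2014 is a Sunday, so it moves to the preceding business day, Dec 5, 2014 (Friday).
The 5-business-day extension runs from Dec 5, 2014 to Dec 12, 2014.
Since Dec 12, 2014 is a Friday and not a holiday, the date is unchanged.
Final deadline: Dec 12, 2014.

Dec 12, 2014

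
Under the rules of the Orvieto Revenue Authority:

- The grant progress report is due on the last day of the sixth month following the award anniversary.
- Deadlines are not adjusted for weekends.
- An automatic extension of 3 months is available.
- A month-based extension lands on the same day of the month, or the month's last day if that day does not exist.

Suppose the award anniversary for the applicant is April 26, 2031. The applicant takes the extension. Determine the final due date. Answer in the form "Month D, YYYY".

6 months after April 26, 2031 is October 2031; that month ends on October 31, 2031.
October 31, 2031 falls on a Friday. The rules make no weekend/holiday allowance, so it remains October 31, 2031.
Applying the 3 months extension: 3 months after October 31, 2031 is January 31, 2032.
January 31, 2032 falls on a Saturday. The rules make no weekend/holiday allowance, so it remains January 31, 2032.
The final due date is January 31, 2032.

January 31, 2032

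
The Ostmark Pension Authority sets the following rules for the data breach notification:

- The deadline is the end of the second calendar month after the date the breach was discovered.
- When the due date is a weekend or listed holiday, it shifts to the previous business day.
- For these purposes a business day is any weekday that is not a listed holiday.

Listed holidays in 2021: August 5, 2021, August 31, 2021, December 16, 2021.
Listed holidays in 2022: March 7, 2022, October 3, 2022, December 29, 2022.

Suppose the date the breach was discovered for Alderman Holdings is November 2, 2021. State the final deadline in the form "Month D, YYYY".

2 months after November 2, 2021 falls in January 2022; the last day of that month is January 31, 2022.
January 31, 2022 is a Monday and not a listed holiday, so it stands.
The final due date is January 31, 2022.

January 31, 2022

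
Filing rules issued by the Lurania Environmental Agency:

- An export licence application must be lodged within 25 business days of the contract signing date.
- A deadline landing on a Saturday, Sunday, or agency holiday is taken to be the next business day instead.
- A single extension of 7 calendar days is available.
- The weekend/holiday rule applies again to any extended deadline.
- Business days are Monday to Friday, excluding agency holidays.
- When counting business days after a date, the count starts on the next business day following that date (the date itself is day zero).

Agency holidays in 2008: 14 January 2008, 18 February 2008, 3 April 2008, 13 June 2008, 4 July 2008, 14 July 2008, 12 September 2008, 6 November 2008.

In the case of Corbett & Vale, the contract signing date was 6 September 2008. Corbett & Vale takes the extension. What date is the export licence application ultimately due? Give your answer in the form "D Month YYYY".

Counting 25 business days after 6 September 2008 (skipping weekends and listed holidays) reaches 13 October 2008.
13 October 2008 falls on a Monday, which is a business day, so no adjustment is needed.
Applying the 7-calendar-day extension: 13 October 2008 + 7 days = 20 October 2008.
20 October 2008 is a Monday and not a listed holiday, so it stands.
Final deadline: 20 October 2008.

20 October 2008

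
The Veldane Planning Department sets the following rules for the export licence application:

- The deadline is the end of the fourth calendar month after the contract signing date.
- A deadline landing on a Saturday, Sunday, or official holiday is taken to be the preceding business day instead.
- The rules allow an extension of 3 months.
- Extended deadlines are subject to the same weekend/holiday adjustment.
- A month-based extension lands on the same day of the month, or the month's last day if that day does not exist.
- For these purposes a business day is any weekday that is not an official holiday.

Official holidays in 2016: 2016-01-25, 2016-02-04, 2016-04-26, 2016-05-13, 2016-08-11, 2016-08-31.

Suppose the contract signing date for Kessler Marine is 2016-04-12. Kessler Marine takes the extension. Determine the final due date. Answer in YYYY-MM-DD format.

4 months after 2016-04-12 falls in August 2016; the last day of that month is 2016-08-31.
2016-08-31 is a listed holiday; the preceding business day is 2016-08-30 (Tuesday).
Add 3 months to 2016-08-30: 2016-11-30.
2016-11-30 is a Wednesday and not a listed holiday, so it stands.
So the filing is due 2016-11-30.

2016-11-30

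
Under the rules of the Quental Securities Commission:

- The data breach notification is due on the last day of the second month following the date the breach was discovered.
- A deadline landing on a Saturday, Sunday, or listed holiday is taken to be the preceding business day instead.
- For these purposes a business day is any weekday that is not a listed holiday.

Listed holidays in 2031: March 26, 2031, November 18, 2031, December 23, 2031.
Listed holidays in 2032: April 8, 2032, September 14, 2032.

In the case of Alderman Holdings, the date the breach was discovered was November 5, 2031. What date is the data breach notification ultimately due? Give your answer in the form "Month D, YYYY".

January 30, 2032

2 months after November 5, 2031 falls in January 2032; the last day of that month is January 31, 2032.
January 31, 2032 is a Saturday, so it moves to the preceding business day, January 30, 2032 (Friday).
So the filing is due January 30, 2032.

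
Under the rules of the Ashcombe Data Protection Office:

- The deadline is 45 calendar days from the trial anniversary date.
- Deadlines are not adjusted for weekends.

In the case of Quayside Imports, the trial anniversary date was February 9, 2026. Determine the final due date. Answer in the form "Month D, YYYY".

March 26, 2026

Trigger date February 9, 2026 + 45 calendar days = March 26, 2026.
No adjustment is made for weekends or holidays, so March 26, 2026 stands.
The final due date is March 26, 2026.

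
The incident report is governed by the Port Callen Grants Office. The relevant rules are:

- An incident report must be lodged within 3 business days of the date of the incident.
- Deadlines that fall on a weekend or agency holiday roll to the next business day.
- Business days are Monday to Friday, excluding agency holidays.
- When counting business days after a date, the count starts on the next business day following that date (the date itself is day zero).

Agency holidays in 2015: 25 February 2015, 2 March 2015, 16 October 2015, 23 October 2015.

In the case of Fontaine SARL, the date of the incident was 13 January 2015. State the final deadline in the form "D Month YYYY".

16 January 2015

Starting the day after 13 January 2015 and counting 3 business days lands on 16 January 2015.
16 January 2015 (Friday) is already a business day.
So the filing is due 16 January 2015.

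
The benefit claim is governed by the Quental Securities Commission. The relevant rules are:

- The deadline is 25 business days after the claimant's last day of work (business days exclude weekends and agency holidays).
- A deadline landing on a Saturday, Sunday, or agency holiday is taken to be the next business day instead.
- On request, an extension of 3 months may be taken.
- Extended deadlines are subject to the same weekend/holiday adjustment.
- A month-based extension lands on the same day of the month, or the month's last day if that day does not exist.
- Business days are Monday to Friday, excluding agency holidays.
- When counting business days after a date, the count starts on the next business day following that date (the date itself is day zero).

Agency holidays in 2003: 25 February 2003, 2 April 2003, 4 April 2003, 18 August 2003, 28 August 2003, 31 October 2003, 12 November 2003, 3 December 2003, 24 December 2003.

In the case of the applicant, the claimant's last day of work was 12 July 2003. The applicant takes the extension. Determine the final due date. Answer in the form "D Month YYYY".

Starting the day after 12 July 2003 and counting 25 business days lands on 15 August 2003.
Since 15 August 2003 is a Friday and not a holiday, the date is unchanged.
Add 3 months to 15 August 2003: 15 November 2003.
15 November 2003 falls on a Saturday. Rolling to the next business day gives 17 November 2003, a Monday.
Deadline: 17 November 2003.

17 November 2003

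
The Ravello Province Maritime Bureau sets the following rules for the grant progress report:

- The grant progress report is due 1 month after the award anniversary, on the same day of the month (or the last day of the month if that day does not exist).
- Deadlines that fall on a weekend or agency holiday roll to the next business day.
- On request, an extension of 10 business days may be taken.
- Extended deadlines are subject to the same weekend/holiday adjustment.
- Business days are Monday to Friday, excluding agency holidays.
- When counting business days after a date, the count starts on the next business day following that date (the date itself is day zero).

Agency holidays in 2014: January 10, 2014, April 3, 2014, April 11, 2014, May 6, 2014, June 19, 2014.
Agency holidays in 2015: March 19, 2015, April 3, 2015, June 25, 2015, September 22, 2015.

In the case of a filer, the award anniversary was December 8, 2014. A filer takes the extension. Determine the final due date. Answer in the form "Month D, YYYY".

1 month from December 8, 2014 is January 8, 2015.
January 8, 2015 (Thursday) is already a business day.
The 10-business-day extension runs from January 8, 2015 to January 22, 2015.
January 22, 2015 falls on a Thursday, which is a business day, so no adjustment is needed.
The final due date is January 22, 2015.

January 22, 2015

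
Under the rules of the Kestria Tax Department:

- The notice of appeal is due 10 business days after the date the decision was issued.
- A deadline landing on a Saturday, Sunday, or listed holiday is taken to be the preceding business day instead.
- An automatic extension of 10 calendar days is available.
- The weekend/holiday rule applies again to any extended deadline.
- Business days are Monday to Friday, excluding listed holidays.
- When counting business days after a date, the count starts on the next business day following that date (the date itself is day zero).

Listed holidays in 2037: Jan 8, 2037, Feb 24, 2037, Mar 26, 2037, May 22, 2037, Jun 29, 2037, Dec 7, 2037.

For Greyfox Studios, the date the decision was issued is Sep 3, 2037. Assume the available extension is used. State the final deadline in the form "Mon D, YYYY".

Sep 25, 2037

Counting 10 business days after Sep 3, 2037 (skipping weekends and listed holidays) reaches Sep 17, 2037.
Sep 17, 2037 falls on a Thursday, which is a business day, so no adjustment is needed.
Applying the 10-calendar-day extension: Sep 17, 2037 + 10 days = Sep 27, 2037.
Sep 27, 2037 falls on a Sunday. Rolling to the preceding business day gives Sep 25, 2037, a Friday.
Final deadline: Sep 25, 2037.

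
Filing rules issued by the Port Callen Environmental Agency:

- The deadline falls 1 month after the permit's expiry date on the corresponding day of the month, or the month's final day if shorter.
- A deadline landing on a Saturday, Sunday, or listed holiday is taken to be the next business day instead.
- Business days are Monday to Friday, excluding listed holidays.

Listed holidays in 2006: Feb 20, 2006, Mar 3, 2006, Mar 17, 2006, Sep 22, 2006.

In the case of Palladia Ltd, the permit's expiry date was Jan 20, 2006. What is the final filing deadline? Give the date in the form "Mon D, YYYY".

Feb 21, 2006

1 month from Jan 20, 2006 is Feb 20, 2006.
Feb 20, 2006 falls on a listed holiday. Rolling to the next business day gives Feb 21, 2006, a Tuesday.
So the filing is due Feb 21, 2006.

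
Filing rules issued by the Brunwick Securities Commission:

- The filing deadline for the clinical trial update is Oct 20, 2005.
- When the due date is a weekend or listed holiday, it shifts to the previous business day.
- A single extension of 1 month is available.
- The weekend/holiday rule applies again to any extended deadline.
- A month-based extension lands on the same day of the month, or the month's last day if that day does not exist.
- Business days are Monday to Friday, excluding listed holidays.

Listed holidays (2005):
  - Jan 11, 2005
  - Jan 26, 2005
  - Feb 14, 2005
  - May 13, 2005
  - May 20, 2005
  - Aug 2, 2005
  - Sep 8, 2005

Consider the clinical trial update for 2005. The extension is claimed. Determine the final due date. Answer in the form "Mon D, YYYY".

The statutory due date is Oct 20, 2005.
Oct 20, 2005 is a Thursday and not a listed holiday, so it stands.
The 1 month extension carries Oct 20, 2005 to Nov 20, 2005.
Because Nov 20, 2005 is a Sunday, the deadline becomes Nov 18, 2005 (Friday).
So the filing is due Nov 18, 2005.

Nov 18, 2005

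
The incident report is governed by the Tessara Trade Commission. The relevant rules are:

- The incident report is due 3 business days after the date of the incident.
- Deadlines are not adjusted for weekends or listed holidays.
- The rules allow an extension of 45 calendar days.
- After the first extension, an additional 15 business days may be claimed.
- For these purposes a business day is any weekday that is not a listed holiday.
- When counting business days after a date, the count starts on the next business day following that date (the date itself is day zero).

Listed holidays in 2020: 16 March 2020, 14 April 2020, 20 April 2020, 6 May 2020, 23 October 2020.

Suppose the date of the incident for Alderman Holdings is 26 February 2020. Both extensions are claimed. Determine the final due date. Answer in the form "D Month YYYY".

11 May 2020

3 business days after 26 February 2020, excluding weekends and holidays, is 2 March 2020.
2 March 2020 falls on a Monday. The rules make no weekend/holiday allowance, so it remains 2 March 2020.
Applying the 45-calendar-day extension: 2 March 2020 + 45 days = 16 April 2020.
No adjustment is made for weekends or holidays, so 16 April 2020 stands.
Applying the 15-business-day extension: 15 business days after 16 April 2020 is 11 May 2020.
No adjustment is made for weekends or holidays, so 11 May 2020 stands.
So the filing is due 11 May 2020.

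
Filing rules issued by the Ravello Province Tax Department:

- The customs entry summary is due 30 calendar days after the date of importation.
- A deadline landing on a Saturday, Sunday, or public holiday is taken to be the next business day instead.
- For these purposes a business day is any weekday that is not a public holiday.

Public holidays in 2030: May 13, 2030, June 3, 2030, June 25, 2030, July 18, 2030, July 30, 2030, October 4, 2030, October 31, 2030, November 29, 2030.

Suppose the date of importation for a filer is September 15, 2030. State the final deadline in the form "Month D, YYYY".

October 15, 2030

From September 15, 2030, 30 calendar days later is October 15, 2030.
October 15, 2030 (Tuesday) is already a business day.
So the filing is due October 15, 2030.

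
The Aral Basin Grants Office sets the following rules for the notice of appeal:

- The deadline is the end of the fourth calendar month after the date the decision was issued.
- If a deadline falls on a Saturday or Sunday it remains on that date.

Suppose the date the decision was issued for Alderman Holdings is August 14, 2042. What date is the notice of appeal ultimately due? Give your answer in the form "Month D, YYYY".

4 months after August 14, 2042 falls in December 2042; the last day of that month is December 31, 2042.
December 31, 2042 falls on a Wednesday. The rules make no weekend/holiday allowance, so it remains December 31, 2042.
Deadline: December 31, 2042.

December 31, 2042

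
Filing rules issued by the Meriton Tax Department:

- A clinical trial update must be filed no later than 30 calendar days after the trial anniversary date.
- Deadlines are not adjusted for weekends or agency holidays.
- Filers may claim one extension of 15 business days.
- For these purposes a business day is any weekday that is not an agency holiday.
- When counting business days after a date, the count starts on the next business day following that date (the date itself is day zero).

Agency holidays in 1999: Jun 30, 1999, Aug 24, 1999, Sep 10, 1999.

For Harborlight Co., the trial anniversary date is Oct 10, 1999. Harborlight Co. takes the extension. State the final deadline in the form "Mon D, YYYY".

Nov 30, 1999

30 calendar days after Oct 10, 1999 is Nov 9, 1999.
Nov 9, 1999 falls on a Tuesday. The rules make no weekend/holiday allowance, so it remains Nov 9, 1999.
The 15-business-day extension runs from Nov 9, 1999 to Nov 30, 1999.
Nov 30, 1999 is a Tuesday; no weekend or holiday adjustment applies.
The final due date is Nov 30, 1999.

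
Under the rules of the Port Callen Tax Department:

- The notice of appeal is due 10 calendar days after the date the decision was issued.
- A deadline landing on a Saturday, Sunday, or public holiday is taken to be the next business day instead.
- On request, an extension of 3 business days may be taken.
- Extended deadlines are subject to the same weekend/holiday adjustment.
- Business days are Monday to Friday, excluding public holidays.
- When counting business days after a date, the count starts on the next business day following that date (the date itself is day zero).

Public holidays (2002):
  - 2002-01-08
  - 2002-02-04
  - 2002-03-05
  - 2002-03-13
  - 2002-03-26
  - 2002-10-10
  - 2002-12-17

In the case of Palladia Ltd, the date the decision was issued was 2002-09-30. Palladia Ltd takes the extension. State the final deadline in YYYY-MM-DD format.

2002-10-16

10 calendar days after 2002-09-30 is 2002-10-10.
2002-10-10 falls on a listed holiday. Rolling to the next business day gives 2002-10-11, a Friday.
Counting 3 further business days from 2002-10-11 reaches 2002-10-16.
2002-10-16 (Wednesday) is already a business day.
The final due date is 2002-10-16.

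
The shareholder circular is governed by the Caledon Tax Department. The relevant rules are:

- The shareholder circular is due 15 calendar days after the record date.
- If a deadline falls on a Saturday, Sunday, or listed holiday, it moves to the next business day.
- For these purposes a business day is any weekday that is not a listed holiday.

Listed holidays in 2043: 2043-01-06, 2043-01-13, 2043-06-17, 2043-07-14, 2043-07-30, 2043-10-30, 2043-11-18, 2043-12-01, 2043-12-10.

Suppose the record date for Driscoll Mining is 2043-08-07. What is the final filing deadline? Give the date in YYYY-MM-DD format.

2043-08-24

Trigger date 2043-08-07 + 15 calendar days = 2043-08-22.
Because 2043-08-22 is a Saturday, the deadline becomes 2043-08-24 (Monday).
The final due date is 2043-08-24.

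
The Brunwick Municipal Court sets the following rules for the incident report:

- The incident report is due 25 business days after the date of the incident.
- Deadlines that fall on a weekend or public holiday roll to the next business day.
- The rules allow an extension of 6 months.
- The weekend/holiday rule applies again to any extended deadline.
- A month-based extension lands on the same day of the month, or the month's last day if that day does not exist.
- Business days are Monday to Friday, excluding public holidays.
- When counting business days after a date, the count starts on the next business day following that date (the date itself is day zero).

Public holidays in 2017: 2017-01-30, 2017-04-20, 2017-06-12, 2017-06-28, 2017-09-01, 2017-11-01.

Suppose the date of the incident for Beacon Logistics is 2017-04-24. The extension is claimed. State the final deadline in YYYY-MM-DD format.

2017-11-29

Counting 25 business days after 2017-04-24 (skipping weekends and listed holidays) reaches 2017-05-29.
2017-05-29 is a Monday and not a listed holiday, so it stands.
The 6 months extension carries 2017-05-29 to 2017-11-29.
2017-11-29 is a Wednesday and not a listed holiday, so it stands.
Final deadline: 2017-11-29.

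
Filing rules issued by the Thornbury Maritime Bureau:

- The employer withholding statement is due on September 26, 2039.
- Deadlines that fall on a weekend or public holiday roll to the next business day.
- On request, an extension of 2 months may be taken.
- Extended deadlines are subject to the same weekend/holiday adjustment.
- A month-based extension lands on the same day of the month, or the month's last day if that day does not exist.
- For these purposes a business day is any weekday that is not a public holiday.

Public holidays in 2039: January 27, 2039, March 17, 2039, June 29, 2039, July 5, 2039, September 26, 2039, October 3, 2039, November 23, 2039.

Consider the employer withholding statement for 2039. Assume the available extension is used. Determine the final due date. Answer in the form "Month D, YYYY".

November 28, 2039

The stated deadline is September 26, 2039.
Because September 26, 2039 is a listed holiday, the deadline becomes September 27, 2039 (Tuesday).
Add 2 months to September 27, 2039: November 27, 2039.
November 27, 2039 falls on a Sunday. Rolling to the next business day gives November 28, 2039, a Monday.
So the filing is due November 28, 2039.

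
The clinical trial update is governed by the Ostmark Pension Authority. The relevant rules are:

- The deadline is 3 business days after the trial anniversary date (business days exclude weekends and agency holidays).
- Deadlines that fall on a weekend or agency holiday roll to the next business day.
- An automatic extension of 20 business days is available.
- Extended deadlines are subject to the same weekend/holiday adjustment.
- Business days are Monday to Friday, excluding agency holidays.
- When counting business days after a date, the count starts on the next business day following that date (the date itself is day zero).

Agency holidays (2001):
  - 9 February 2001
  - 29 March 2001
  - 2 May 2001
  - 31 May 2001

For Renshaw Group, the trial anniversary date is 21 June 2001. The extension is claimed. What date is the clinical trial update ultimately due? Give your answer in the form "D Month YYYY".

Counting 3 business days after 21 June 2001 (skipping weekends and listed holidays) reaches 26 June 2001.
26 June 2001 is a Tuesday and not a listed holiday, so it stands.
Counting 20 further business days from 26 June 2001 reaches 24 July 2001.
24 July 2001 falls on a Tuesday, which is a business day, so no adjustment is needed.
The final due date is 24 July 2001.

24 July 2001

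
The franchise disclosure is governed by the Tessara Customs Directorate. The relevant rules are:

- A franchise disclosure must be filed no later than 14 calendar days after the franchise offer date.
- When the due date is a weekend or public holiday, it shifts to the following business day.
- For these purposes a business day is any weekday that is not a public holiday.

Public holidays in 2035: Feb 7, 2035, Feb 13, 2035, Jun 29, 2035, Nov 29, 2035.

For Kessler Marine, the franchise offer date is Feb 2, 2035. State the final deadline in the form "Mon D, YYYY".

Trigger date Feb 2, 2035 + 14 calendar days = Feb 16, 2035.
Feb 16, 2035 (Friday) is already a business day.
Final deadline: Feb 16, 2035.

Feb 16, 2035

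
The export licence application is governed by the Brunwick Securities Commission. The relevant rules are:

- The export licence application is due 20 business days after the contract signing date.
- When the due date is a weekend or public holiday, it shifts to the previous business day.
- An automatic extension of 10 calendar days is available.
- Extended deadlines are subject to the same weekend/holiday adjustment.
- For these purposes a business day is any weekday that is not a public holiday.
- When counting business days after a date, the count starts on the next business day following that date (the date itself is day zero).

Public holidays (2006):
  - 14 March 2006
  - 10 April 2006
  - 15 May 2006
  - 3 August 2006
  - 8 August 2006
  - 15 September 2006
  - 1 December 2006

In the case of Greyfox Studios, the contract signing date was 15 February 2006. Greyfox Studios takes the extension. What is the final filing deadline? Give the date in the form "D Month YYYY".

Starting the day after 15 February 2006 and counting 20 business days lands on 16 March 2006.
16 March 2006 is a Thursday and not a listed holiday, so it stands.
Add the 10 calendar-day extension to 16 March 2006: 26 March 2006.
26 March 2006 is a Sunday; the preceding business day is 24 March 2006 (Friday).
So the filing is due 24 March 2006.

24 March 2006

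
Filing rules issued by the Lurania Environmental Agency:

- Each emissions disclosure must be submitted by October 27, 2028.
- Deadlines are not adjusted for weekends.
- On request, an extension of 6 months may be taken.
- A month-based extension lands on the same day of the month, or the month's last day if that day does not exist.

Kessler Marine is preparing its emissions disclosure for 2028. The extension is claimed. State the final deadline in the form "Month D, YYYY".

The stated deadline is October 27, 2028.
October 27, 2028 is a Friday; no weekend or holiday adjustment applies.
Applying the 6 months extension: 6 months after October 27, 2028 is April 27, 2029.
No adjustment is made for weekends or holidays, so April 27, 2029 stands.
Final deadline: April 27, 2029.

April 27, 2029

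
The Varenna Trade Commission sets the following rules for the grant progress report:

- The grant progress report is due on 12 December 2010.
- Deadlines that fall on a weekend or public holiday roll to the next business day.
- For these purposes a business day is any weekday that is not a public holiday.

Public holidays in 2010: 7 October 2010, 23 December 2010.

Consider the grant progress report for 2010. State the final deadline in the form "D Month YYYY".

The stated deadline is 12 December 2010.
12 December 2010 falls on a Sunday. Rolling to the next business day gives 13 December 2010, a Monday.
Final deadline: 13 December 2010.

13 December 2010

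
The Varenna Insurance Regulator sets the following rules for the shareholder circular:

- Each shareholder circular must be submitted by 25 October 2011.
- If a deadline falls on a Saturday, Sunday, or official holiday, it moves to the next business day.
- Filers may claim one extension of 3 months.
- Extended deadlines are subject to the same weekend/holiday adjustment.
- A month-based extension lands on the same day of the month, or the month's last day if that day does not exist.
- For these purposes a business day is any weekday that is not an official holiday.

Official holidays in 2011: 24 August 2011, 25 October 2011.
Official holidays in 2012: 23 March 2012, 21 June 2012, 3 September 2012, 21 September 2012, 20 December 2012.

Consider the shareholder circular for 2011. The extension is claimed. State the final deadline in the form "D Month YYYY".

26 January 2012

The statutory due date is 25 October 2011.
25 October 2011 is a listed holiday; the next business day is 26 October 2011 (Wednesday).
Applying the 3 months extension: 3 months after 26 October 2011 is 26 January 2012.
26 January 2012 falls on a Thursday, which is a business day, so no adjustment is needed.
Final deadline: 26 January 2012.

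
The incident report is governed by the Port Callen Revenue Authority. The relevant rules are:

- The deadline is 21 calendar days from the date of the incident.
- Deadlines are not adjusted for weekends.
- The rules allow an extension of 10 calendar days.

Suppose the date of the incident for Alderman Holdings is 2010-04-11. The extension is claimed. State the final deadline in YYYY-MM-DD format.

2010-05-12

From 2010-04-11, 21 calendar days later is 2010-05-02.
No adjustment is made for weekends or holidays, so 2010-05-02 stands.
With the 10-day extension, 2010-05-02 becomes 2010-05-12.
2010-05-12 falls on a Wednesday. The rules make no weekend/holiday allowance, so it remains 2010-05-12.
Final deadline: 2010-05-12.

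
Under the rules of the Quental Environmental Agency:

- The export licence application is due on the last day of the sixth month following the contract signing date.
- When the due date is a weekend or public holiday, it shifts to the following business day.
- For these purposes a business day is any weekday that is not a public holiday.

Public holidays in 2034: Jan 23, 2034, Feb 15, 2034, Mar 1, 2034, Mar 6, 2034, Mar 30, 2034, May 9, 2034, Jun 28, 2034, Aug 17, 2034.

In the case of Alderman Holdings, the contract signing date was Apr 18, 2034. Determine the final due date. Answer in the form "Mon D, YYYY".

The sixth month after Apr 18, 2034 is October 2034, whose last day is Oct 31, 2034.
Oct 31, 2034 falls on a Tuesday, which is a business day, so no adjustment is needed.
So the filing is due Oct 31, 2034.

Oct 31, 2034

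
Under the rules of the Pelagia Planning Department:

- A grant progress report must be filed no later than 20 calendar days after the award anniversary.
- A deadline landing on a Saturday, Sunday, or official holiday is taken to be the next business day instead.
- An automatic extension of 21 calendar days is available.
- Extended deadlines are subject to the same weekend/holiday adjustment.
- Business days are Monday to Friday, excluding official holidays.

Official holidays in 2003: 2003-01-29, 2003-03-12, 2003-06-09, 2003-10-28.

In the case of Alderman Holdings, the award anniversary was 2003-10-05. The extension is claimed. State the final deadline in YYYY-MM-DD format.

2003-11-17

Adding 20 calendar days to 2003-10-05 gives 2003-10-25.
2003-10-25 is a Saturday; the next business day is 2003-10-27 (Monday).
The 21-calendar-day extension moves the deadline from 2003-10-27 to 2003-11-17.
2003-11-17 falls on a Monday, which is a business day, so no adjustment is needed.
The final due date is 2003-11-17.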